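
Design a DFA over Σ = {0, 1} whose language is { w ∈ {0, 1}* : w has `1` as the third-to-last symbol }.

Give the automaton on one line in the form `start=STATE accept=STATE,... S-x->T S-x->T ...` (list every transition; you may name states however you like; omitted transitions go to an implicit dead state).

A DFA must remember the last 3 symbols (since which symbol is third-to-last isn't known until the input ends). Use one state per possible window of the last ≤3 symbols; accept from those whose window starts with `1`.
          0    1  
>  q0     q1   q2 
   q1     q3   q4 
   q2     q5   q6 
   q3     q7   q8 
   q4     q9  q10 
   q5    q11  q12 
   q6    q13  q14 
   q7     q7   q8 
   q8     q9  q10 
   q9    q11  q12 
   q10   q13  q14 
 * q11    q7   q8 
 * q12    q9  q10 
 * q13   q11  q12 
 * q14   q13  q14 
(> = start, * = accepting)

start=q0 accept=q11,q12,q13,q14 q0-0->q1 q0-1->q2 q1-0->q3 q1-1->q4 q2-0->q5 q2-1->q6 q3-0->q7 q3-1->q8 q4-0->q9 q4-1->q10 q5-0->q11 q5-1->q12 q6-0->q13 q6-1->q14 q7-0->q7 q7-1->q8 q8-0->q9 q8-1->q10 q9-0->q11 q9-1->q12 q10-0->q13 q10-1->q14 q11-0->q7 q11-1->q8 q12-0->q9 q12-1->q10 q13-0->q11 q13-1->q12 q14-0->q13 q14-1->q14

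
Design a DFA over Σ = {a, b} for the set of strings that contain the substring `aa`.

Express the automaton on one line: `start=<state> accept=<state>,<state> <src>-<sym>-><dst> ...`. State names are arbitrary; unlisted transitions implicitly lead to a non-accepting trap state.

Track how much of `aa` has been matched so far: state q0 is no progress, q2 is the absorbing accept state reached once `aa` has occurred. Intermediate states record partial matches; on a mismatch, fall back to the longest reusable overlap.
A 3-state machine:
        a   b  
>  q0   q1  q0 
   q1   q2  q0 
 * q2   q2  q2 
(> = start, * = accepting)

start=q0 accept=q2 q0-a->q1 q0-b->q0 q1-a->q2 q1-b->q0 q2-a->q2 q2-b->q2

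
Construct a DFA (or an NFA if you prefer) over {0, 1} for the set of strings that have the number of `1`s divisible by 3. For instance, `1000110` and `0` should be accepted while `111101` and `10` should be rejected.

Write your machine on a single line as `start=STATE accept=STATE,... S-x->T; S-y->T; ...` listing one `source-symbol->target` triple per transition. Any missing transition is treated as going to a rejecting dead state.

Keep the running count of `1`s modulo 3: each `1` advances along the cycle S0 → S1 → S2 → S0 while other symbols loop. Accept at S0.
With 3 states:
        0   1  
>* S0   S0  S1 
   S1   S1  S2 
   S2   S2  S0 
(> = start, * = accepting)

start=S0; accept=S0; S0-0->S0; S0-1->S1; S1-0->S1; S1-1->S2; S2-0->S2; S2-1->S0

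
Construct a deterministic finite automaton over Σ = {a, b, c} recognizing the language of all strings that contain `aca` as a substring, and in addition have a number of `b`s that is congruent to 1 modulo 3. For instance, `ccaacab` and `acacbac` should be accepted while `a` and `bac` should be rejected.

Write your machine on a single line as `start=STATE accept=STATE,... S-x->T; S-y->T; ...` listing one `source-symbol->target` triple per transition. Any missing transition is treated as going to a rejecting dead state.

Run two small machines in parallel and take their product. The first has 4 states tracking whether and how much of `aca` has been seen; the second has 3 states tracking the count of `b`s modulo 3. A product state is a pair (one from each), accepting exactly when both do.
With 12 states:
          a    b    c  
>  S0     S1   S2   S0 
   S1     S1   S2   S3 
   S2     S4   S5   S2 
   S3     S6   S2   S0 
   S4     S4   S5   S7 
   S5     S8   S0   S5 
   S6     S6   S9   S6 
   S7     S9   S5   S2 
   S8     S8   S0  S10 
 * S9     S9  S11   S9 
   S10   S11   S0   S5 
   S11   S11   S6  S11 
(> = start, * = accepting)

start=S0; accept=S9; S0-a->S1; S0-b->S2; S0-c->S0; S1-a->S1; S1-b->S2; S1-c->S3; S2-a->S4; S2-b->S5; S2-c->S2; S3-a->S6; S3-b->S2; S3-c->S0; S4-a->S4; S4-b->S5; S4-c->S7; S5-a->S8; S5-b->S0; S5-c->S5; S6-a->S6; S6-b->S9; S6-c->S6; S7-a->S9; S7-b->S5; S7-c->S2; S8-a->S8; S8-b->S0; S8-c->S10; S9-a->S9; S9-b->S11; S9-c->S9; S10-a->S11; S10-b->S0; S10-c->S5; S11-a->S11; S11-b->S6; S11-c->S11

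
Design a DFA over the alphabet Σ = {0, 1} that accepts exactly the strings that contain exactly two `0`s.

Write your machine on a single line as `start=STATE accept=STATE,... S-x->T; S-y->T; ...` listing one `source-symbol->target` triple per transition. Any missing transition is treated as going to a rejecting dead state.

start=q0; accept=q2; q0-0->q1; q0-1->q0; q1-0->q2; q1-1->q1; q2-0->q3; q2-1->q2; q3-0->q3; q3-1->q3

Only the number of `0`s matters, and only up to 3. Make a chain q0 → q1 → q2 → q3 advanced by each `0` (with q3 absorbing); every other symbol self-loops. The accepting set is {q2}.
4 states suffice.
        0   1  
>  q0   q1  q0 
   q1   q2  q1 
 * q2   q3  q2 
   q3   q3  q3 
(> = start, * = accepting)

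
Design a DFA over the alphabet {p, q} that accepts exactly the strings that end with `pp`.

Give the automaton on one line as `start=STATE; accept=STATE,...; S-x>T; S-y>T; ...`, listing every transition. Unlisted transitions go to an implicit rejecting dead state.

start=s0; accept=s2; s0-p>s1; s0-q>s0; s1-p>s2; s1-q>s0; s2-p>s2; s2-q>s0

Remember how much of `pp` the current input suffix matches. State s0 means no match yet; s1 means the last symbol is `p`; s2 means the last 2 symbols are `pp`. Only s2 accepts. On a mismatch, fall back to the longest proper suffix that is still a prefix of `pp`.
With 3 states:
        p   q  
>  s0   s1  s0 
   s1   s2  s0 
 * s2   s2  s0 
(> = start, * = accepting)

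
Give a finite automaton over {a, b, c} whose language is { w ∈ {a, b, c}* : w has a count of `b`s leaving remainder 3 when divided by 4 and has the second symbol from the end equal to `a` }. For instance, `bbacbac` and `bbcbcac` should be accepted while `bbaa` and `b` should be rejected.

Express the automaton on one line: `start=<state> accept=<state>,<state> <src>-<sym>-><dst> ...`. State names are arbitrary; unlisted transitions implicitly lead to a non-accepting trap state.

Build one automaton per condition and run them in lockstep. One (4 states) tracks the count of `b`s modulo 4; the other (13 states) tracks the last 2 symbols read. Each combined state is a pair, one component from each; accept when both components accept. Equivalent product states are then merged.
8 states suffice.
        a   b   c  
>  q0   q0  q1  q0 
   q1   q1  q2  q1 
   q2   q3  q4  q2 
   q3   q3  q5  q2 
   q4   q6  q0  q4 
 * q5   q6  q0  q4 
   q6   q7  q0  q5 
 * q7   q7  q0  q5 
(> = start, * = accepting)

start=q0 accept=q5,q7 q0-a->q0 q0-b->q1 q0-c->q0 q1-a->q1 q1-b->q2 q1-c->q1 q2-a->q3 q2-b->q4 q2-c->q2 q3-a->q3 q3-b->q5 q3-c->q2 q4-a->q6 q4-b->q0 q4-c->q4 q5-a->q6 q5-b->q0 q5-c->q4 q6-a->q7 q6-b->q0 q6-c->q5 q7-a->q7 q7-b->q0 q7-c->q5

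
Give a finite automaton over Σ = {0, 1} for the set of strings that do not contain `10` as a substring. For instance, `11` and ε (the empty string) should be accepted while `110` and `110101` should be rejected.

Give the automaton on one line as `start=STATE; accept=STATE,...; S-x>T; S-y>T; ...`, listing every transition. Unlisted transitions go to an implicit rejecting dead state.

start=q0; accept=q0,q1; q0-0>q0; q0-1>q1; q1-0>q2; q1-1>q1; q2-0>q2; q2-1>q2

Track partial matches of the forbidden pattern `10`. State q2 is a dead state reached once `10` has occurred; every other state accepts. q0 means no part of `10` is currently matched.
With 3 states:
        0   1  
>* q0   q0  q1 
 * q1   q2  q1 
   q2   q2  q2 
(> = start, * = accepting)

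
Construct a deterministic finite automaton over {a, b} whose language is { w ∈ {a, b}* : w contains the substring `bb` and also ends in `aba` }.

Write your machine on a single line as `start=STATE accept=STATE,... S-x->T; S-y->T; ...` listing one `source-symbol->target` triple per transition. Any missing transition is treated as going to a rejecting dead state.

Handle the two conditions separately and then intersect. The first has 3 states tracking whether and how much of `bb` has been seen; the second has 4 states tracking how much of the suffix `aba` has currently been matched. A product state is a pair (one from each), accepting exactly when both do.
A 9-state machine:
        a   b  
>  q0   q1  q2 
   q1   q1  q3 
   q2   q1  q4 
   q3   q5  q4 
   q4   q6  q4 
   q5   q1  q3 
   q6   q6  q7 
   q7   q8  q4 
 * q8   q6  q7 
(> = start, * = accepting)

start=q0; accept=q8; q0-a->q1; q0-b->q2; q1-a->q1; q1-b->q3; q2-a->q1; q2-b->q4; q3-a->q5; q3-b->q4; q4-a->q6; q4-b->q4; q5-a->q1; q5-b->q3; q6-a->q6; q6-b->q7; q7-a->q8; q7-b->q4; q8-a->q6; q8-b->q7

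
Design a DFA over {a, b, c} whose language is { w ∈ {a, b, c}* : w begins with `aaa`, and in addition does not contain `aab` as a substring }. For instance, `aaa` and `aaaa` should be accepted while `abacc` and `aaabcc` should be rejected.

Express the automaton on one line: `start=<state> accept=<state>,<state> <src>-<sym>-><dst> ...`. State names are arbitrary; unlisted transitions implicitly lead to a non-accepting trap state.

start=s0 accept=s5,s9,s10 s0-a->s1 s0-b->s2 s0-c->s2 s1-a->s3 s1-b->s2 s1-c->s2 s2-a->s4 s2-b->s2 s2-c->s2 s3-a->s5 s3-b->s6 s3-c->s2 s4-a->s7 s4-b->s2 s4-c->s2 s5-a->s5 s5-b->s8 s5-c->s9 s6-a->s6 s6-b->s6 s6-c->s6 s7-a->s7 s7-b->s6 s7-c->s2 s8-a->s8 s8-b->s8 s8-c->s8 s9-a->s10 s9-b->s9 s9-c->s9 s10-a->s5 s10-b->s9 s10-c->s9

Build one automaton per condition and run them in lockstep. One (5 states) tracks whether the input so far still matches the prefix `aaa`; the other (4 states) tracks partial matches of the forbidden pattern `aab`. Each combined state is a pair, one component from each; accept when both components accept.
          a    b    c  
>  s0     s1   s2   s2 
   s1     s3   s2   s2 
   s2     s4   s2   s2 
   s3     s5   s6   s2 
   s4     s7   s2   s2 
 * s5     s5   s8   s9 
   s6     s6   s6   s6 
   s7     s7   s6   s2 
   s8     s8   s8   s8 
 * s9    s10   s9   s9 
 * s10    s5   s9   s9 
(> = start, * = accepting)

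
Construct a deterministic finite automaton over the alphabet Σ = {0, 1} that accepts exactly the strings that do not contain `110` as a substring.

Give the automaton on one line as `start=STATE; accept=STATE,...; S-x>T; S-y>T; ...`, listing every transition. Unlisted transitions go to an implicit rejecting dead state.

start=S0; accept=S0,S1,S2; S0-0>S0; S0-1>S1; S1-0>S0; S1-1>S2; S2-0>S3; S2-1>S2; S3-0>S3; S3-1>S3

This is the complement of 'contains `110`'. Use the same substring-matching states — S0 through S3 holding how much of `110` has just been matched — but flip the accepting set: everything except the trap S3 accepts.
4 states suffice.
        0   1  
>* S0   S0  S1 
 * S1   S0  S2 
 * S2   S3  S2 
   S3   S3  S3 
(> = start, * = accepting)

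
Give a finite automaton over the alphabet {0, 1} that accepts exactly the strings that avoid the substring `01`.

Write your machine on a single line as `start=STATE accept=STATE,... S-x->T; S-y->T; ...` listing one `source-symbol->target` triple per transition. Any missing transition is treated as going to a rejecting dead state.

Track partial matches of the forbidden pattern `01`. State q2 is a dead state reached once `01` has occurred; every other state accepts. q0 means no part of `01` is currently matched.
With 3 states:
        0   1  
>* q0   q1  q0 
 * q1   q1  q2 
   q2   q2  q2 
(> = start, * = accepting)

start=q0; accept=q0,q1; q0-0->q1; q0-1->q0; q1-0->q1; q1-1->q2; q2-0->q2; q2-1->q2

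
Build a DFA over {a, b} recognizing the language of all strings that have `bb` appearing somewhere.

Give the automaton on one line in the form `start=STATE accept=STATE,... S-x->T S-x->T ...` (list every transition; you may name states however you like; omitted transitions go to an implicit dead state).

start=S0 accept=S2 S0-a->S0 S0-b->S1 S1-a->S0 S1-b->S2 S2-a->S2 S2-b->S2

States S0..S1 record the length of the longest prefix of `bb` that matches the current input suffix. Reaching S2 means `bb` has been seen, and we stay there forever. Accept from S2.
With 3 states:
        a   b  
>  S0   S0  S1 
   S1   S0  S2 
 * S2   S2  S2 
(> = start, * = accepting)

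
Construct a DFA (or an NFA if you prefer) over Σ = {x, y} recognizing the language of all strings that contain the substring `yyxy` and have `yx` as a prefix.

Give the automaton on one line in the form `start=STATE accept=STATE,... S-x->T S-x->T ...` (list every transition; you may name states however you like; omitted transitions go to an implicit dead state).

Handle the two conditions separately and then intersect. The first has 5 states tracking whether and how much of `yyxy` has been seen; the second has 4 states tracking whether the input so far still matches the prefix `yx`. A product state is a pair (one from each), accepting exactly when both do. Equivalent product states are then merged.
With 8 states:
        x   y  
>  q0   q1  q2 
   q1   q1  q1 
   q2   q3  q1 
   q3   q3  q4 
   q4   q3  q5 
   q5   q6  q5 
   q6   q3  q7 
 * q7   q7  q7 
(> = start, * = accepting)

start=q0 accept=q7 q0-x->q1 q0-y->q2 q1-x->q1 q1-y->q1 q2-x->q3 q2-y->q1 q3-x->q3 q3-y->q4 q4-x->q3 q4-y->q5 q5-x->q6 q5-y->q5 q6-x->q3 q6-y->q7 q7-x->q7 q7-y->q7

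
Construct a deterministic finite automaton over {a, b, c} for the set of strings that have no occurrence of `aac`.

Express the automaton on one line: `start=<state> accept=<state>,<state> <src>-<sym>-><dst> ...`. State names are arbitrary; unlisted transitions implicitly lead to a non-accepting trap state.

start=q0 accept=q0,q1,q2 q0-a->q1 q0-b->q0 q0-c->q0 q1-a->q2 q1-b->q0 q1-c->q0 q2-a->q2 q2-b->q0 q2-c->q3 q3-a->q3 q3-b->q3 q3-c->q3

Track partial matches of the forbidden pattern `aac`. State q3 is a dead state reached once `aac` has occurred; every other state accepts. q0 means no part of `aac` is currently matched.
With 4 states:
        a   b   c  
>* q0   q1  q0  q0 
 * q1   q2  q0  q0 
 * q2   q2  q0  q3 
   q3   q3  q3  q3 
(> = start, * = accepting)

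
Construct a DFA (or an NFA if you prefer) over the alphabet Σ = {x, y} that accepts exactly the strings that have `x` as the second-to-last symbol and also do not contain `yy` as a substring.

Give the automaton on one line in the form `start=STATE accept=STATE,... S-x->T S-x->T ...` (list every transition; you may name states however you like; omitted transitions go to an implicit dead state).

Build one automaton per condition and run them in lockstep. One (7 states) tracks the last 2 symbols read; the other (3 states) tracks partial matches of the forbidden pattern `yy`. Each combined state is a pair, one component from each; accept when both components accept.
A 10-state machine:
        x   y  
>  S0   S1  S2 
   S1   S3  S4 
   S2   S5  S6 
 * S3   S3  S4 
 * S4   S5  S6 
   S5   S3  S4 
   S6   S7  S6 
   S7   S8  S9 
   S8   S8  S9 
   S9   S7  S6 
(> = start, * = accepting)

start=S0 accept=S3,S4 S0-x->S1 S0-y->S2 S1-x->S3 S1-y->S4 S2-x->S5 S2-y->S6 S3-x->S3 S3-y->S4 S4-x->S5 S4-y->S6 S5-x->S3 S5-y->S4 S6-x->S7 S6-y->S6 S7-x->S8 S7-y->S9 S8-x->S8 S8-y->S9 S9-x->S7 S9-y->S6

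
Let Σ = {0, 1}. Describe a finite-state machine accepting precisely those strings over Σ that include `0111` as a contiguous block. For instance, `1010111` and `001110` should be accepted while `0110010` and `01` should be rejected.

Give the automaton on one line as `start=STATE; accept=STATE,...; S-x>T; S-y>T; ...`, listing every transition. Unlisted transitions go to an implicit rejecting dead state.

start=A; accept=E; A-0>B; A-1>A; B-0>B; B-1>C; C-0>B; C-1>D; D-0>B; D-1>E; E-0>E; E-1>E

States A..D record the length of the longest prefix of `0111` that matches the current input suffix. Reaching E means `0111` has been seen, and we stay there forever. Accept from E.
With 5 states:
       0  1 
>  A   B  A 
   B   B  C 
   C   B  D 
   D   B  E 
 * E   E  E 
(> = start, * = accepting)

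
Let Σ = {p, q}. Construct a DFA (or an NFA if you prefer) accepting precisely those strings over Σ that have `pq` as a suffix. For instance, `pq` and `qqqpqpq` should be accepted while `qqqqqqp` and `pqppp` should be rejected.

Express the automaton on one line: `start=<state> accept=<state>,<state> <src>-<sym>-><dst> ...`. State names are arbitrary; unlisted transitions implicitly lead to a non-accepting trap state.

start=A accept=C A-p->B A-q->A B-p->B B-q->C C-p->B C-q->A

Remember how much of `pq` the current input suffix matches. State A means no match yet; B means the last symbol is `p`; C means the last 2 symbols are `pq`. Only C accepts. On a mismatch, fall back to the longest proper suffix that is still a prefix of `pq`.
With 3 states:
       p  q 
>  A   B  A 
   B   B  C 
 * C   B  A 
(> = start, * = accepting)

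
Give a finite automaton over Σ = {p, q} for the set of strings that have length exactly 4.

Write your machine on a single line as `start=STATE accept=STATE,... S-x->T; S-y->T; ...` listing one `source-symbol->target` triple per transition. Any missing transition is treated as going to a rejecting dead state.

We only need to distinguish lengths 0, 1, …, 4, and '>4'. Chain A → B → C → D → E → F on every symbol, with F looping. Accepting states: {E}.
With 6 states:
       p  q 
>  A   B  B 
   B   C  C 
   C   D  D 
   D   E  E 
 * E   F  F 
   F   F  F 
(> = start, * = accepting)

start=A; accept=E; A-p->B; A-q->B; B-p->C; B-q->C; C-p->D; C-q->D; D-p->E; D-q->E; E-p->F; E-q->F; F-p->F; F-q->F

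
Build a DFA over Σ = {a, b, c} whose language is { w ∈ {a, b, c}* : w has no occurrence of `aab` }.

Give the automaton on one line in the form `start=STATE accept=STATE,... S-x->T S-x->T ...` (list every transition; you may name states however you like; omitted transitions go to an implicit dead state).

start=q0 accept=q0,q1,q2 q0-a->q1 q0-b->q0 q0-c->q0 q1-a->q2 q1-b->q0 q1-c->q0 q2-a->q2 q2-b->q3 q2-c->q0 q3-a->q3 q3-b->q3 q3-c->q3

Track partial matches of the forbidden pattern `aab`. State q3 is a dead state reached once `aab` has occurred; every other state accepts. q0 means no part of `aab` is currently matched.
With 4 states:
        a   b   c  
>* q0   q1  q0  q0 
 * q1   q2  q0  q0 
 * q2   q2  q3  q0 
   q3   q3  q3  q3 
(> = start, * = accepting)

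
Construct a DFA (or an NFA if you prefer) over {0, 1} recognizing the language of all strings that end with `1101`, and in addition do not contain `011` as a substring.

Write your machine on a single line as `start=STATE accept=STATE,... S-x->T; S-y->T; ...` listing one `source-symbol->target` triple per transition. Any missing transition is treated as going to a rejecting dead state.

start=S0; accept=S5; S0-0->S1; S0-1->S2; S1-0->S1; S1-1->S1; S2-0->S1; S2-1->S3; S3-0->S4; S3-1->S3; S4-0->S1; S4-1->S5; S5-0->S1; S5-1->S1

Run two small machines in parallel and take their product. The first has 5 states tracking how much of the suffix `1101` has currently been matched; the second has 4 states tracking partial matches of the forbidden pattern `011`. A product state is a pair (one from each), accepting exactly when both do. Minimizing collapses redundant product states.
6 states suffice.
        0   1  
>  S0   S1  S2 
   S1   S1  S1 
   S2   S1  S3 
   S3   S4  S3 
   S4   S1  S5 
 * S5   S1  S1 
(> = start, * = accepting)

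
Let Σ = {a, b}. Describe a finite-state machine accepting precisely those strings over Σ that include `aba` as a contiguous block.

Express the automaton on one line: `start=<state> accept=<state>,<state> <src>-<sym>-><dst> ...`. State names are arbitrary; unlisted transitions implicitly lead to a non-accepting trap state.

States S0..S2 record the length of the longest prefix of `aba` that matches the current input suffix. Reaching S3 means `aba` has been seen, and we stay there forever. Accept from S3.
        a   b  
>  S0   S1  S0 
   S1   S1  S2 
   S2   S3  S0 
 * S3   S3  S3 
(> = start, * = accepting)

start=S0 accept=S3 S0-a->S1 S0-b->S0 S1-a->S1 S1-b->S2 S2-a->S3 S2-b->S0 S3-a->S3 S3-b->S3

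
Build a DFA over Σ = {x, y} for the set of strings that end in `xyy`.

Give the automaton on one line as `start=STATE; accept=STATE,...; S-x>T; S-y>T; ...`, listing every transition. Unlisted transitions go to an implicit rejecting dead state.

Let each state record the length of the longest suffix of the input read so far that is also a prefix of `xyy`. q1 means the last symbol is `x`; q2 means the last 2 symbols are `xy`; q3 means the last 3 symbols are `xyy`. Accept only at q3, where the string currently ends in `xyy`.
With 4 states:
        x   y  
>  q0   q1  q0 
   q1   q1  q2 
   q2   q1  q3 
 * q3   q1  q0 
(> = start, * = accepting)

start=q0; accept=q3; q0-x>q1; q0-y>q0; q1-x>q1; q1-y>q2; q2-x>q1; q2-y>q3; q3-x>q1; q3-y>q0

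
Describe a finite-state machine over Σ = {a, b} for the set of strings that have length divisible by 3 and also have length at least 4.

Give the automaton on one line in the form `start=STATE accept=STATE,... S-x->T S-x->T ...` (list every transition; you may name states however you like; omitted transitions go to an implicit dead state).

start=s0 accept=s6 s0-a->s1 s0-b->s1 s1-a->s2 s1-b->s2 s2-a->s3 s2-b->s3 s3-a->s4 s3-b->s4 s4-a->s5 s4-b->s5 s5-a->s6 s5-b->s6 s6-a->s4 s6-b->s4

Run two small machines in parallel and take their product. One (3 states) tracks the input length modulo 3; the other (6 states) tracks the input length, saturating at 5. Each combined state is a pair, one component from each; accept when both components accept. Equivalent product states are then merged.
With 7 states:
        a   b  
>  s0   s1  s1 
   s1   s2  s2 
   s2   s3  s3 
   s3   s4  s4 
   s4   s5  s5 
   s5   s6  s6 
 * s6   s4  s4 
(> = start, * = accepting)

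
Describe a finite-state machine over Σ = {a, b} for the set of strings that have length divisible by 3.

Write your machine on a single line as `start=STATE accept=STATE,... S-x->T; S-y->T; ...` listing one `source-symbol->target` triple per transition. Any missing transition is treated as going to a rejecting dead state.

Count input length modulo 3: every symbol advances one step around the cycle q0 → q1 → q2 → q0. Accept at q0.
With 3 states:
        a   b  
>* q0   q1  q1 
   q1   q2  q2 
   q2   q0  q0 
(> = start, * = accepting)

start=q0; accept=q0; q0-a->q1; q0-b->q1; q1-a->q2; q1-b->q2; q2-a->q0; q2-b->q0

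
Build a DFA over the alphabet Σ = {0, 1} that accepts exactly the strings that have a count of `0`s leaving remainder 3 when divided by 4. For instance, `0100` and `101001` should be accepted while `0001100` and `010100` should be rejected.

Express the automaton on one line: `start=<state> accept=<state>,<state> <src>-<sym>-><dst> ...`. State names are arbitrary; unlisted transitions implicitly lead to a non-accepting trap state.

The only thing that matters is how many `0`s have appeared, reduced mod 4. Use one state per residue: q0 for 0, …, q3 for 3. Reading `0` moves to the next residue; anything else stays put. q3 is accepting.
4 states suffice.
        0   1  
>  q0   q1  q0 
   q1   q2  q1 
   q2   q3  q2 
 * q3   q0  q3 
(> = start, * = accepting)

start=q0 accept=q3 q0-0->q1 q0-1->q0 q1-0->q2 q1-1->q1 q2-0->q3 q2-1->q2 q3-0->q0 q3-1->q3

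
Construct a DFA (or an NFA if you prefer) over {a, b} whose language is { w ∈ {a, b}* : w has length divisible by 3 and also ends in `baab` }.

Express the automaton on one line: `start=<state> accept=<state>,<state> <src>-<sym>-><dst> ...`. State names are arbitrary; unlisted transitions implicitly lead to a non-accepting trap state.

start=q0 accept=q6 q0-a->q1 q0-b->q1 q1-a->q2 q1-b->q2 q2-a->q0 q2-b->q3 q3-a->q4 q3-b->q1 q4-a->q5 q4-b->q2 q5-a->q0 q5-b->q6 q6-a->q4 q6-b->q1

Run two small machines in parallel and take their product. The first has 3 states tracking the input length modulo 3; the second has 5 states tracking how much of the suffix `baab` has currently been matched. A product state is a pair (one from each), accepting exactly when both do. Minimizing collapses redundant product states.
With 7 states:
        a   b  
>  q0   q1  q1 
   q1   q2  q2 
   q2   q0  q3 
   q3   q4  q1 
   q4   q5  q2 
   q5   q0  q6 
 * q6   q4  q1 
(> = start, * = accepting)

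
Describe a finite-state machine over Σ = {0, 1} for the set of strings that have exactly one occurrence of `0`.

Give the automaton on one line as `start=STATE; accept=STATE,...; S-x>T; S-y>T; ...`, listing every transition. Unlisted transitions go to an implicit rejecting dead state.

start=q0; accept=q1; q0-0>q1; q0-1>q0; q1-0>q2; q1-1>q1; q2-0>q2; q2-1>q2

Only the number of `0`s matters, and only up to 2. Make a chain q0 → q1 → q2 advanced by each `0` (with q2 absorbing); every other symbol self-loops. The accepting set is {q1}.
With 3 states:
        0   1  
>  q0   q1  q0 
 * q1   q2  q1 
   q2   q2  q2 
(> = start, * = accepting)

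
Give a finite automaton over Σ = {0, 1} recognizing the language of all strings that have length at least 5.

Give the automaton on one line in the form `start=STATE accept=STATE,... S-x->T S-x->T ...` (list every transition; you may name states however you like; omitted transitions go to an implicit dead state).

start=A accept=F,G A-0->B A-1->B B-0->C B-1->C C-0->D C-1->D D-0->E D-1->E E-0->F E-1->F F-0->G F-1->G G-0->G G-1->G

We only need to distinguish lengths 0, 1, …, 5, and '>5'. Chain A → B → C → D → E → F → G on every symbol, with G looping. Accepting states: {F, G}.
       0  1 
>  A   B  B 
   B   C  C 
   C   D  D 
   D   E  E 
   E   F  F 
 * F   G  G 
 * G   G  G 
(> = start, * = accepting)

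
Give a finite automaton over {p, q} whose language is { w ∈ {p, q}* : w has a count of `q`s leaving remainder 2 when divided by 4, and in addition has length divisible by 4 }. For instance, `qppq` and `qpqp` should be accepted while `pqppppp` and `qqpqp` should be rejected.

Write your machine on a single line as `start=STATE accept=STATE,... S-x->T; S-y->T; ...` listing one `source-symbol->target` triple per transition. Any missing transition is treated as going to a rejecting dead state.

Build one automaton per condition and run them in lockstep. One (4 states) tracks the count of `q`s modulo 4; the other (4 states) tracks the input length modulo 4. Each combined state is a pair, one component from each; accept when both components accept.
16 states suffice.
          p    q  
>  s0     s1   s2 
   s1     s3   s4 
   s2     s4   s5 
   s3     s6   s7 
   s4     s7   s8 
   s5     s8   s9 
   s6     s0  s10 
   s7    s10  s11 
   s8    s11  s12 
   s9    s12   s0 
   s10    s2  s13 
 * s11   s13  s14 
   s12   s14   s1 
   s13    s5  s15 
   s14   s15   s3 
   s15    s9   s6 
(> = start, * = accepting)

start=s0; accept=s11; s0-p->s1; s0-q->s2; s1-p->s3; s1-q->s4; s2-p->s4; s2-q->s5; s3-p->s6; s3-q->s7; s4-p->s7; s4-q->s8; s5-p->s8; s5-q->s9; s6-p->s0; s6-q->s10; s7-p->s10; s7-q->s11; s8-p->s11; s8-q->s12; s9-p->s12; s9-q->s0; s10-p->s2; s10-q->s13; s11-p->s13; s11-q->s14; s12-p->s14; s12-q->s1; s13-p->s5; s13-q->s15; s14-p->s15; s14-q->s3; s15-p->s9; s15-q->s6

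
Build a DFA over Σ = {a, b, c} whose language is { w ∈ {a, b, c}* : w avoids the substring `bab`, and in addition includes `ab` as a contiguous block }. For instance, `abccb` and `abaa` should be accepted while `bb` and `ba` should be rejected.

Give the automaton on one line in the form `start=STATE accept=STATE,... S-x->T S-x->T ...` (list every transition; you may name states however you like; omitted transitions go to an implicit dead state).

Run two small machines in parallel and take their product. The first has 4 states tracking partial matches of the forbidden pattern `bab`; the second has 3 states tracking whether and how much of `ab` has been seen. A product state is a pair (one from each), accepting exactly when both do.
8 states suffice.
        a   b   c  
>  q0   q1  q2  q0 
   q1   q1  q3  q0 
   q2   q4  q2  q0 
 * q3   q5  q3  q6 
   q4   q1  q7  q0 
 * q5   q6  q7  q6 
 * q6   q6  q3  q6 
   q7   q7  q7  q7 
(> = start, * = accepting)

start=q0 accept=q3,q5,q6 q0-a->q1 q0-b->q2 q0-c->q0 q1-a->q1 q1-b->q3 q1-c->q0 q2-a->q4 q2-b->q2 q2-c->q0 q3-a->q5 q3-b->q3 q3-c->q6 q4-a->q1 q4-b->q7 q4-c->q0 q5-a->q6 q5-b->q7 q5-c->q6 q6-a->q6 q6-b->q3 q6-c->q6 q7-a->q7 q7-b->q7 q7-c->q7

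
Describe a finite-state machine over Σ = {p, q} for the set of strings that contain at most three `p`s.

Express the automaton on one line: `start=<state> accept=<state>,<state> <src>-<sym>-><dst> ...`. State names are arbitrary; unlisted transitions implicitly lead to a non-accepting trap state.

Only the number of `p`s matters, and only up to 4. Make a chain A → B → C → D → E advanced by each `p` (with E absorbing); every other symbol self-loops. The accepting set is {A, B, C, D}.
5 states suffice.
       p  q 
>* A   B  A 
 * B   C  B 
 * C   D  C 
 * D   E  D 
   E   E  E 
(> = start, * = accepting)

start=A accept=A,B,C,D A-p->B A-q->A B-p->C B-q->B C-p->D C-q->C D-p->E D-q->D E-p->E E-q->E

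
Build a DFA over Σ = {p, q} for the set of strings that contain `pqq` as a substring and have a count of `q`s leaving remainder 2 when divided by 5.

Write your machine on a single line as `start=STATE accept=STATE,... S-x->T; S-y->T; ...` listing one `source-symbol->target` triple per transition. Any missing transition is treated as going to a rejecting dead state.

start=A; accept=G; A-p->B; A-q->C; B-p->B; B-q->D; C-p->E; C-q->F; D-p->E; D-q->G; E-p->E; E-q->H; F-p->I; F-q->J; G-p->G; G-q->K; H-p->I; H-q->K; I-p->I; I-q->L; J-p->M; J-q->N; K-p->K; K-q->O; L-p->M; L-q->O; M-p->M; M-q->P; N-p->Q; N-q->A; O-p->O; O-q->R; P-p->Q; P-q->R; Q-p->Q; Q-q->S; R-p->R; R-q->T; S-p->B; S-q->T; T-p->T; T-q->G

Handle the two conditions separately and then intersect. One (4 states) tracks whether and how much of `pqq` has been seen; the other (5 states) tracks the count of `q`s modulo 5. Each combined state is a pair, one component from each; accept when both components accept.
A 20-state machine:
       p  q 
>  A   B  C 
   B   B  D 
   C   E  F 
   D   E  G 
   E   E  H 
   F   I  J 
 * G   G  K 
   H   I  K 
   I   I  L 
   J   M  N 
   K   K  O 
   L   M  O 
   M   M  P 
   N   Q  A 
   O   O  R 
   P   Q  R 
   Q   Q  S 
   R   R  T 
   S   B  T 
   T   T  G 
(> = start, * = accepting)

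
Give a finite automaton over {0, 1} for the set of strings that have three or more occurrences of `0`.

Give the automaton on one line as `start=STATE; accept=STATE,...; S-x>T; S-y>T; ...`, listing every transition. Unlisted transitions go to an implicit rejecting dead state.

Count `0`s, saturating at 4: states s0 through s3 mean 0 through 3 `0`s seen; s4 means more than 3. Each `0` increments (capped at s4); other symbols loop. Accept from {s3, s4}.
With 5 states:
        0   1  
>  s0   s1  s0 
   s1   s2  s1 
   s2   s3  s2 
 * s3   s4  s3 
 * s4   s4  s4 
(> = start, * = accepting)

start=s0; accept=s3,s4; s0-0>s1; s0-1>s0; s1-0>s2; s1-1>s1; s2-0>s3; s2-1>s2; s3-0>s4; s3-1>s3; s4-0>s4; s4-1>s4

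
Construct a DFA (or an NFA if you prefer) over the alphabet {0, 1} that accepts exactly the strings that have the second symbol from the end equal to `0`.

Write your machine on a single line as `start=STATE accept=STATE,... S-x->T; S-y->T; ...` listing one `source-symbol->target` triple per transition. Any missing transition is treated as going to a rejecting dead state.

start=q0; accept=q3,q4; q0-0->q1; q0-1->q2; q1-0->q3; q1-1->q4; q2-0->q5; q2-1->q6; q3-0->q3; q3-1->q4; q4-0->q5; q4-1->q6; q5-0->q3; q5-1->q4; q6-0->q5; q6-1->q6

A DFA must remember the last 2 symbols (since which symbol is second-to-last isn't known until the input ends). Use one state per possible window of the last ≤2 symbols; accept from those whose window starts with `0`.
        0   1  
>  q0   q1  q2 
   q1   q3  q4 
   q2   q5  q6 
 * q3   q3  q4 
 * q4   q5  q6 
   q5   q3  q4 
   q6   q5  q6 
(> = start, * = accepting)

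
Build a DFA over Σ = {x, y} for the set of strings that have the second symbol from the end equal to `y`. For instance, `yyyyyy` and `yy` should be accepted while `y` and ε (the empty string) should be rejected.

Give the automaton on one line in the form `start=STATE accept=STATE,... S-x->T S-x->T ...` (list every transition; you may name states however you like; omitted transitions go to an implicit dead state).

start=S0 accept=S5,S6 S0-x->S1 S0-y->S2 S1-x->S3 S1-y->S4 S2-x->S5 S2-y->S6 S3-x->S3 S3-y->S4 S4-x->S5 S4-y->S6 S5-x->S3 S5-y->S4 S6-x->S5 S6-y->S6

A DFA must remember the last 2 symbols (since which symbol is second-to-last isn't known until the input ends). Use one state per possible window of the last ≤2 symbols; accept from those whose window starts with `y`.
A 7-state machine:
        x   y  
>  S0   S1  S2 
   S1   S3  S4 
   S2   S5  S6 
   S3   S3  S4 
   S4   S5  S6 
 * S5   S3  S4 
 * S6   S5  S6 
(> = start, * = accepting)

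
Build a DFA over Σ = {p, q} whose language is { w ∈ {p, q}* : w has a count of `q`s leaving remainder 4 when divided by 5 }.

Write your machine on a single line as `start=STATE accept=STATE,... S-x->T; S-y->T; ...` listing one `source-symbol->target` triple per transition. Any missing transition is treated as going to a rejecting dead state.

Keep the running count of `q`s modulo 5: each `q` advances along the cycle A → B → C → D → E → A while other symbols loop. Accept at E.
With 5 states:
       p  q 
>  A   A  B 
   B   B  C 
   C   C  D 
   D   D  E 
 * E   E  A 
(> = start, * = accepting)

start=A; accept=E; A-p->A; A-q->B; B-p->B; B-q->C; C-p->C; C-q->D; D-p->D; D-q->E; E-p->E; E-q->A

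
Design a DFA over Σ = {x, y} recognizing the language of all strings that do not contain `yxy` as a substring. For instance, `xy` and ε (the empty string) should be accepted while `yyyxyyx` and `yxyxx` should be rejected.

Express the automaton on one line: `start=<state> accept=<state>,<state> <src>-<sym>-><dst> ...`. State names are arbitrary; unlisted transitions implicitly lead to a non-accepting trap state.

start=s0 accept=s0,s1,s2 s0-x->s0 s0-y->s1 s1-x->s2 s1-y->s1 s2-x->s0 s2-y->s3 s3-x->s3 s3-y->s3

Track partial matches of the forbidden pattern `yxy`. State s3 is a dead state reached once `yxy` has occurred; every other state accepts. s0 means no part of `yxy` is currently matched.
With 4 states:
        x   y  
>* s0   s0  s1 
 * s1   s2  s1 
 * s2   s0  s3 
   s3   s3  s3 
(> = start, * = accepting)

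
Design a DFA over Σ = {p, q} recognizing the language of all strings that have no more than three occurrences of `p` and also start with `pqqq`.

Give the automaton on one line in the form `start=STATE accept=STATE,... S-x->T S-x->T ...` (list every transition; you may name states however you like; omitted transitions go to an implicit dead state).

start=s0 accept=s5,s6,s7 s0-p->s1 s0-q->s2 s1-p->s2 s1-q->s3 s2-p->s2 s2-q->s2 s3-p->s2 s3-q->s4 s4-p->s2 s4-q->s5 s5-p->s6 s5-q->s5 s6-p->s7 s6-q->s6 s7-p->s2 s7-q->s7

Run two small machines in parallel and take their product. One (5 states) tracks the count of `p`s, saturating at 4; the other (6 states) tracks whether the input so far still matches the prefix `pqqq`. Each combined state is a pair, one component from each; accept when both components accept. Minimizing collapses redundant product states.
With 8 states:
        p   q  
>  s0   s1  s2 
   s1   s2  s3 
   s2   s2  s2 
   s3   s2  s4 
   s4   s2  s5 
 * s5   s6  s5 
 * s6   s7  s6 
 * s7   s2  s7 
(> = start, * = accepting)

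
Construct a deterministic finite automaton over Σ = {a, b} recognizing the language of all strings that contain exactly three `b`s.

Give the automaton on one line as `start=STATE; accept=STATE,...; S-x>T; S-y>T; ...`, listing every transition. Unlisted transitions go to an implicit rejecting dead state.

Only the number of `b`s matters, and only up to 4. Make a chain S0 → S1 → S2 → S3 → S4 advanced by each `b` (with S4 absorbing); every other symbol self-loops. The accepting set is {S3}.
With 5 states:
        a   b  
>  S0   S0  S1 
   S1   S1  S2 
   S2   S2  S3 
 * S3   S3  S4 
   S4   S4  S4 
(> = start, * = accepting)

start=S0; accept=S3; S0-a>S0; S0-b>S1; S1-a>S1; S1-b>S2; S2-a>S2; S2-b>S3; S3-a>S3; S3-b>S4; S4-a>S4; S4-b>S4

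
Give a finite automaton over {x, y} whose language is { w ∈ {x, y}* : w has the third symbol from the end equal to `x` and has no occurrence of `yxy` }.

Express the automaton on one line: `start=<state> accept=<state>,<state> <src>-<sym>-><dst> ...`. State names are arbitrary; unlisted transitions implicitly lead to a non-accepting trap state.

start=q0 accept=q6,q7,q8,q9 q0-x->q1 q0-y->q2 q1-x->q3 q1-y->q4 q2-x->q5 q2-y->q2 q3-x->q6 q3-y->q7 q4-x->q8 q4-y->q9 q5-x->q3 q5-y->q10 q6-x->q6 q6-y->q7 q7-x->q8 q7-y->q9 q8-x->q3 q8-y->q10 q9-x->q5 q9-y->q2 q10-x->q10 q10-y->q10

Build one automaton per condition and run them in lockstep. One (15 states) tracks the last 3 symbols read; the other (4 states) tracks partial matches of the forbidden pattern `yxy`. Each combined state is a pair, one component from each; accept when both components accept. Minimizing collapses redundant product states.
          x    y  
>  q0     q1   q2 
   q1     q3   q4 
   q2     q5   q2 
   q3     q6   q7 
   q4     q8   q9 
   q5     q3  q10 
 * q6     q6   q7 
 * q7     q8   q9 
 * q8     q3  q10 
 * q9     q5   q2 
   q10   q10  q10 
(> = start, * = accepting)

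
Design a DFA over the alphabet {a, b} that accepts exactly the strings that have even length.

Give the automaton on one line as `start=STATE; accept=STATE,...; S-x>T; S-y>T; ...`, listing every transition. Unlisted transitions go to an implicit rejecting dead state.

start=S0; accept=S0; S0-a>S1; S0-b>S1; S1-a>S0; S1-b>S0

Only the length mod 2 matters, so use a 2-cycle: from any state, every input symbol moves to the next state, wrapping S1 back to S0. Mark S0 accepting.
2 states suffice.
        a   b  
>* S0   S1  S1 
   S1   S0  S0 
(> = start, * = accepting)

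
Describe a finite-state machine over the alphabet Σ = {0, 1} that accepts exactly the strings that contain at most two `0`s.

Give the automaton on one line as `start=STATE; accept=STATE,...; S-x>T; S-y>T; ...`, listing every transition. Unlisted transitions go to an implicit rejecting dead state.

start=q0; accept=q0,q1,q2; q0-0>q1; q0-1>q0; q1-0>q2; q1-1>q1; q2-0>q3; q2-1>q2; q3-0>q3; q3-1>q3

Only the number of `0`s matters, and only up to 3. Make a chain q0 → q1 → q2 → q3 advanced by each `0` (with q3 absorbing); every other symbol self-loops. The accepting set is {q0, q1, q2}.
        0   1  
>* q0   q1  q0 
 * q1   q2  q1 
 * q2   q3  q2 
   q3   q3  q3 
(> = start, * = accepting)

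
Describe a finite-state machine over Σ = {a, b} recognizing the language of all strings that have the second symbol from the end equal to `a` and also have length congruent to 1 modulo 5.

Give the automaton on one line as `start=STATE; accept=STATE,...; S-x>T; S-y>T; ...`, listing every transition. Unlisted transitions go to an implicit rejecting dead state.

Build one automaton per condition and run them in lockstep. The first has 7 states tracking the last 2 symbols read; the second has 5 states tracking the input length modulo 5. A product state is a pair (one from each), accepting exactly when both do. Minimizing collapses redundant product states.
7 states suffice.
        a   b  
>  s0   s1  s1 
   s1   s2  s2 
   s2   s3  s3 
   s3   s4  s4 
   s4   s5  s0 
   s5   s6  s6 
 * s6   s2  s2 
(> = start, * = accepting)

start=s0; accept=s6; s0-a>s1; s0-b>s1; s1-a>s2; s1-b>s2; s2-a>s3; s2-b>s3; s3-a>s4; s3-b>s4; s4-a>s5; s4-b>s0; s5-a>s6; s5-b>s6; s6-a>s2; s6-b>s2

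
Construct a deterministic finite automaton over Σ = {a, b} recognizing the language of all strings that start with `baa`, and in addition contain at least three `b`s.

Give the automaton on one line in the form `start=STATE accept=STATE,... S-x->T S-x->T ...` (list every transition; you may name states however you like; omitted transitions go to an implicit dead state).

Build one automaton per condition and run them in lockstep. The first has 5 states tracking whether the input so far still matches the prefix `baa`; the second has 5 states tracking the count of `b`s, saturating at 4. A product state is a pair (one from each), accepting exactly when both do. Equivalent product states are then merged.
        a   b  
>  q0   q1  q2 
   q1   q1  q1 
   q2   q3  q1 
   q3   q4  q1 
   q4   q4  q5 
   q5   q5  q6 
 * q6   q6  q6 
(> = start, * = accepting)

start=q0 accept=q6 q0-a->q1 q0-b->q2 q1-a->q1 q1-b->q1 q2-a->q3 q2-b->q1 q3-a->q4 q3-b->q1 q4-a->q4 q4-b->q5 q5-a->q5 q5-b->q6 q6-a->q6 q6-b->q6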